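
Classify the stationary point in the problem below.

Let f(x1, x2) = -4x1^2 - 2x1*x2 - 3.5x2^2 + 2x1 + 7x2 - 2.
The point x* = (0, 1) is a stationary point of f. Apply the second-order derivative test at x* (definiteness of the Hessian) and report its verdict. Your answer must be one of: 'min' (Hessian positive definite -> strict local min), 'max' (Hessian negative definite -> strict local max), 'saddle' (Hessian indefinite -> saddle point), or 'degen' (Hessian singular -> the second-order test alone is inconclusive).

Compute the Hessian H = grad^2 f:
  H = [[-8, -2], [-2, -7]]
Verify stationarity: grad f(x*) = H x* + g = (0, 0).
Eigenvalues of H: -9.5616, -5.4384.
Both eigenvalues < 0, so H is negative definite -> x* is a strict local max.

max


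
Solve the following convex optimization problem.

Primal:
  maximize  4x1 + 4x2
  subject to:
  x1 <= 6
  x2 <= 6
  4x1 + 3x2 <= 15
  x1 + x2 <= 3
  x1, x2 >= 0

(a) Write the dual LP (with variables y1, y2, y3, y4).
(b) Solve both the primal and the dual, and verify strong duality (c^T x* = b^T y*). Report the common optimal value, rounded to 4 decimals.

The standard primal-dual pair for 'max c^T x s.t. A x <= b, x >= 0' is:
  Dual:  min b^T y  s.t.  A^T y >= c,  y >= 0.

So the dual LP is:
  minimize  6y1 + 6y2 + 15y3 + 3y4
  subject to:
    y1 + 4y3 + y4 >= 4
    y2 + 3y3 + y4 >= 4
    y1, y2, y3, y4 >= 0

Solving the primal: x* = (3, 0).
  primal value c^T x* = 12.
Solving the dual: y* = (0, 0, 0, 4).
  dual value b^T y* = 12.
Strong duality: c^T x* = b^T y*. Confirmed.

12


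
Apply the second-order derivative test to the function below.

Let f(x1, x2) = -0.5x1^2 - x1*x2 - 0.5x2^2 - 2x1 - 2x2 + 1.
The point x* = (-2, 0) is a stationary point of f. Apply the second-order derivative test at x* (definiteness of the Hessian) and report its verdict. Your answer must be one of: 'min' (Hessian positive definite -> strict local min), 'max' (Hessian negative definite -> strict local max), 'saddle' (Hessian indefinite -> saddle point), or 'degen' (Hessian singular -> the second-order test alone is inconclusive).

Compute the Hessian H = grad^2 f:
  H = [[-1, -1], [-1, -1]]
Verify stationarity: grad f(x*) = H x* + g = (0, 0).
Eigenvalues of H: -2, 0.
H has a zero eigenvalue (singular; negative semidefinite but not definite), so H is neither positive definite, negative definite, nor indefinite. The second-order test alone is inconclusive -> degen.
(Indeed, f is constant along the null direction of H through x*, so x* is not a strict local extremum.)

degen


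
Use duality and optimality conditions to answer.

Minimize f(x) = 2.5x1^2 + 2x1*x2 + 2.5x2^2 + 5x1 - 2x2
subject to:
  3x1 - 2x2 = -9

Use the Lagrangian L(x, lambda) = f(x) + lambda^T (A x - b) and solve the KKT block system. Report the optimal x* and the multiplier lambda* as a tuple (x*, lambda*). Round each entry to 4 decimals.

Form the Lagrangian:
  L(x, lambda) = (1/2) x^T Q x + c^T x + lambda^T (A x - b)
Stationarity (grad_x L = 0): Q x + c + A^T lambda = 0.
Primal feasibility: A x = b.

This gives the KKT block system:
  [ Q   A^T ] [ x     ]   [-c ]
  [ A    0  ] [ lambda ] = [ b ]

Solving the linear system:
  x*      = (-2.0112, 1.4831)
  lambda* = (0.6966)
  f(x*)   = -3.3764

x* = (-2.0112, 1.4831), lambda* = (0.6966)


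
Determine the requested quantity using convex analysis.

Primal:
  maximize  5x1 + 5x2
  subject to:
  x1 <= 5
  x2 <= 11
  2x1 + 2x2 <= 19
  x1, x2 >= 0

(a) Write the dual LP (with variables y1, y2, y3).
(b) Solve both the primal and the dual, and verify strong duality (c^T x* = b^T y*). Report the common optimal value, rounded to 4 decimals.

The standard primal-dual pair for 'max c^T x s.t. A x <= b, x >= 0' is:
  Dual:  min b^T y  s.t.  A^T y >= c,  y >= 0.

So the dual LP is:
  minimize  5y1 + 11y2 + 19y3
  subject to:
    y1 + 2y3 >= 5
    y2 + 2y3 >= 5
    y1, y2, y3 >= 0

Solving the primal: x* = (0, 9.5).
  primal value c^T x* = 47.5.
Solving the dual: y* = (0, 0, 2.5).
  dual value b^T y* = 47.5.
Strong duality: c^T x* = b^T y*. Confirmed.

47.5


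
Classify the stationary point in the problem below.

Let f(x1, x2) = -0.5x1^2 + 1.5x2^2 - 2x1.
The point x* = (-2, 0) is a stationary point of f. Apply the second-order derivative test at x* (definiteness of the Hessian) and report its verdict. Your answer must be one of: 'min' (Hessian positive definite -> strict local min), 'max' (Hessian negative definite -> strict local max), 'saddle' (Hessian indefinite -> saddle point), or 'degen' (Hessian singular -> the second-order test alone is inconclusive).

Compute the Hessian H = grad^2 f:
  H = [[-1, 0], [0, 3]]
Verify stationarity: grad f(x*) = H x* + g = (0, 0).
Eigenvalues of H: -1, 3.
Eigenvalues have mixed signs, so H is indefinite -> x* is a saddle point.

saddle


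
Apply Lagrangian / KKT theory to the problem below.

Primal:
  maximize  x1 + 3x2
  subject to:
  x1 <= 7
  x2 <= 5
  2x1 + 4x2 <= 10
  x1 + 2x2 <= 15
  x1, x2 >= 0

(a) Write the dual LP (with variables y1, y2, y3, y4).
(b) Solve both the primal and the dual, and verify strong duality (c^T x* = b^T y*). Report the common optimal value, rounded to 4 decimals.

The standard primal-dual pair for 'max c^T x s.t. A x <= b, x >= 0' is:
  Dual:  min b^T y  s.t.  A^T y >= c,  y >= 0.

So the dual LP is:
  minimize  7y1 + 5y2 + 10y3 + 15y4
  subject to:
    y1 + 2y3 + y4 >= 1
    y2 + 4y3 + 2y4 >= 3
    y1, y2, y3, y4 >= 0

Solving the primal: x* = (0, 2.5).
  primal value c^T x* = 7.5.
Solving the dual: y* = (0, 0, 0.75, 0).
  dual value b^T y* = 7.5.
Strong duality: c^T x* = b^T y*. Confirmed.

7.5


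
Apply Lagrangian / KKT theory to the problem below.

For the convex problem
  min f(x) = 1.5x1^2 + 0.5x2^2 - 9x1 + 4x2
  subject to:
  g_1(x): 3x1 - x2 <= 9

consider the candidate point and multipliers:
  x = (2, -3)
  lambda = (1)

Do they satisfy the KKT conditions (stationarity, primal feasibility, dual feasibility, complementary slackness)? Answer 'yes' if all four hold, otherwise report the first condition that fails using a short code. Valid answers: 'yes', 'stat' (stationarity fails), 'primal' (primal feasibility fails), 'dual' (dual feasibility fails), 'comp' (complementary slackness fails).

Gradient of f: grad f(x) = Q x + c = (-3, 1)
Constraint values g_i(x) = a_i^T x - b_i:
  g_1((2, -3)) = 0
Stationarity residual: grad f(x) + sum_i lambda_i a_i = (0, 0)
  -> stationarity OK
Primal feasibility (all g_i <= 0): OK
Dual feasibility (all lambda_i >= 0): OK
Complementary slackness (lambda_i * g_i(x) = 0 for all i): OK

Verdict: yes, KKT holds.

yes


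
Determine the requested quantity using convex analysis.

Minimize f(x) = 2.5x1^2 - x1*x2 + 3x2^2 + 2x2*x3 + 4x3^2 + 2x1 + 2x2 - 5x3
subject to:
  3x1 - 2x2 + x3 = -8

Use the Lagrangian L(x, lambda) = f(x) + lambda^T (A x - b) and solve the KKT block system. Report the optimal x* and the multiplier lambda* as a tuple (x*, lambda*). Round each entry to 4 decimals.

Form the Lagrangian:
  L(x, lambda) = (1/2) x^T Q x + c^T x + lambda^T (A x - b)
Stationarity (grad_x L = 0): Q x + c + A^T lambda = 0.
Primal feasibility: A x = b.

This gives the KKT block system:
  [ Q   A^T ] [ x     ]   [-c ]
  [ A    0  ] [ lambda ] = [ b ]

Solving the linear system:
  x*      = (-2.4255, 0.4043, 0.0851)
  lambda* = (3.5106)
  f(x*)   = 11.8085

x* = (-2.4255, 0.4043, 0.0851), lambda* = (3.5106)


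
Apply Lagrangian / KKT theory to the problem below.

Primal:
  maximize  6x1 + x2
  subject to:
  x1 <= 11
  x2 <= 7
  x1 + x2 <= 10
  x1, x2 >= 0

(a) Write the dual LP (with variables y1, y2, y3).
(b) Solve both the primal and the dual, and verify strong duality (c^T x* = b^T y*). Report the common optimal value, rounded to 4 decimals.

The standard primal-dual pair for 'max c^T x s.t. A x <= b, x >= 0' is:
  Dual:  min b^T y  s.t.  A^T y >= c,  y >= 0.

So the dual LP is:
  minimize  11y1 + 7y2 + 10y3
  subject to:
    y1 + y3 >= 6
    y2 + y3 >= 1
    y1, y2, y3 >= 0

Solving the primal: x* = (10, 0).
  primal value c^T x* = 60.
Solving the dual: y* = (0, 0, 6).
  dual value b^T y* = 60.
Strong duality: c^T x* = b^T y*. Confirmed.

60


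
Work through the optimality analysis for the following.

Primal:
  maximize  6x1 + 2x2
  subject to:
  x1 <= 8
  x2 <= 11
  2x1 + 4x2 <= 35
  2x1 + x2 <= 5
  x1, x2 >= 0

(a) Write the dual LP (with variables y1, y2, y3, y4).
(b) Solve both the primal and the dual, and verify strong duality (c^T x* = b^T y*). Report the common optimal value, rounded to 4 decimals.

The standard primal-dual pair for 'max c^T x s.t. A x <= b, x >= 0' is:
  Dual:  min b^T y  s.t.  A^T y >= c,  y >= 0.

So the dual LP is:
  minimize  8y1 + 11y2 + 35y3 + 5y4
  subject to:
    y1 + 2y3 + 2y4 >= 6
    y2 + 4y3 + y4 >= 2
    y1, y2, y3, y4 >= 0

Solving the primal: x* = (2.5, 0).
  primal value c^T x* = 15.
Solving the dual: y* = (0, 0, 0, 3).
  dual value b^T y* = 15.
Strong duality: c^T x* = b^T y*. Confirmed.

15


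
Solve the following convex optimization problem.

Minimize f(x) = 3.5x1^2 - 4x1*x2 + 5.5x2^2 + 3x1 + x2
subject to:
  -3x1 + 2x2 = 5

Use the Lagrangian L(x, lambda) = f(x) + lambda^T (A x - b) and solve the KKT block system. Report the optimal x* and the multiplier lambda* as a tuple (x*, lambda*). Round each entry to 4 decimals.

Form the Lagrangian:
  L(x, lambda) = (1/2) x^T Q x + c^T x + lambda^T (A x - b)
Stationarity (grad_x L = 0): Q x + c + A^T lambda = 0.
Primal feasibility: A x = b.

This gives the KKT block system:
  [ Q   A^T ] [ x     ]   [-c ]
  [ A    0  ] [ lambda ] = [ b ]

Solving the linear system:
  x*      = (-1.8101, -0.2152)
  lambda* = (-2.9367)
  f(x*)   = 4.519

x* = (-1.8101, -0.2152), lambda* = (-2.9367)


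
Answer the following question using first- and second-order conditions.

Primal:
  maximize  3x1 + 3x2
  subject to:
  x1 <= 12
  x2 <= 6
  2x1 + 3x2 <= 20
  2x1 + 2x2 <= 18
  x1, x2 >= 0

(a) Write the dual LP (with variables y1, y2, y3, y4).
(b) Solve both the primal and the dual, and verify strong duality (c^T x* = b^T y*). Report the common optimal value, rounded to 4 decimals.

The standard primal-dual pair for 'max c^T x s.t. A x <= b, x >= 0' is:
  Dual:  min b^T y  s.t.  A^T y >= c,  y >= 0.

So the dual LP is:
  minimize  12y1 + 6y2 + 20y3 + 18y4
  subject to:
    y1 + 2y3 + 2y4 >= 3
    y2 + 3y3 + 2y4 >= 3
    y1, y2, y3, y4 >= 0

Solving the primal: x* = (9, 0).
  primal value c^T x* = 27.
Solving the dual: y* = (0, 0, 0, 1.5).
  dual value b^T y* = 27.
Strong duality: c^T x* = b^T y*. Confirmed.

27


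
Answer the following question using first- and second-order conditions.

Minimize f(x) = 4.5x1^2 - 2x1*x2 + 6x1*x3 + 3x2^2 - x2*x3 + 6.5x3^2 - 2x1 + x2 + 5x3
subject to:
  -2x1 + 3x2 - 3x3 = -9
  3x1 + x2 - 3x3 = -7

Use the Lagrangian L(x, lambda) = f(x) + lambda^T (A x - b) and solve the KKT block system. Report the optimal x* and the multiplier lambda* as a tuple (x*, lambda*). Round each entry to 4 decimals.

Form the Lagrangian:
  L(x, lambda) = (1/2) x^T Q x + c^T x + lambda^T (A x - b)
Stationarity (grad_x L = 0): Q x + c + A^T lambda = 0.
Primal feasibility: A x = b.

This gives the KKT block system:
  [ Q   A^T ] [ x     ]   [-c ]
  [ A    0  ] [ lambda ] = [ b ]

Solving the linear system:
  x*      = (-0.5715, -2.4288, 0.9522)
  lambda* = (3.9612, 1.4984)
  f(x*)   = 24.8073

x* = (-0.5715, -2.4288, 0.9522), lambda* = (3.9612, 1.4984)


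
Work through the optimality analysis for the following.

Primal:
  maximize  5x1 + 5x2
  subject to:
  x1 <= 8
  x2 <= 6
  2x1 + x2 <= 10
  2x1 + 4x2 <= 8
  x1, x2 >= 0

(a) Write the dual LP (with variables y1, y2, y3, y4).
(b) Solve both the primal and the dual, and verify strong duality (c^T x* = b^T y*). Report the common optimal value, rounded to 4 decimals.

The standard primal-dual pair for 'max c^T x s.t. A x <= b, x >= 0' is:
  Dual:  min b^T y  s.t.  A^T y >= c,  y >= 0.

So the dual LP is:
  minimize  8y1 + 6y2 + 10y3 + 8y4
  subject to:
    y1 + 2y3 + 2y4 >= 5
    y2 + y3 + 4y4 >= 5
    y1, y2, y3, y4 >= 0

Solving the primal: x* = (4, 0).
  primal value c^T x* = 20.
Solving the dual: y* = (0, 0, 0, 2.5).
  dual value b^T y* = 20.
Strong duality: c^T x* = b^T y*. Confirmed.

20


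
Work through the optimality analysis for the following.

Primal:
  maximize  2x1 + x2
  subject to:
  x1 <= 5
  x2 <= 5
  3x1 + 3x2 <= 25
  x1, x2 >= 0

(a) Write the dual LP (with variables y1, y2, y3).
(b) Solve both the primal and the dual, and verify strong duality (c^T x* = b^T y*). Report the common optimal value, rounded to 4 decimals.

The standard primal-dual pair for 'max c^T x s.t. A x <= b, x >= 0' is:
  Dual:  min b^T y  s.t.  A^T y >= c,  y >= 0.

So the dual LP is:
  minimize  5y1 + 5y2 + 25y3
  subject to:
    y1 + 3y3 >= 2
    y2 + 3y3 >= 1
    y1, y2, y3 >= 0

Solving the primal: x* = (5, 3.3333).
  primal value c^T x* = 13.3333.
Solving the dual: y* = (1, 0, 0.3333).
  dual value b^T y* = 13.3333.
Strong duality: c^T x* = b^T y*. Confirmed.

13.3333


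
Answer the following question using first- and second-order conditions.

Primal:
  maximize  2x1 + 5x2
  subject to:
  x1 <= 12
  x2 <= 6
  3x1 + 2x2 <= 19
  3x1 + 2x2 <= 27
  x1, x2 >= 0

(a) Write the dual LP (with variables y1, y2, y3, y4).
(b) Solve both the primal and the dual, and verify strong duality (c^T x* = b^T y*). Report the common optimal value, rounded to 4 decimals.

The standard primal-dual pair for 'max c^T x s.t. A x <= b, x >= 0' is:
  Dual:  min b^T y  s.t.  A^T y >= c,  y >= 0.

So the dual LP is:
  minimize  12y1 + 6y2 + 19y3 + 27y4
  subject to:
    y1 + 3y3 + 3y4 >= 2
    y2 + 2y3 + 2y4 >= 5
    y1, y2, y3, y4 >= 0

Solving the primal: x* = (2.3333, 6).
  primal value c^T x* = 34.6667.
Solving the dual: y* = (0, 3.6667, 0.6667, 0).
  dual value b^T y* = 34.6667.
Strong duality: c^T x* = b^T y*. Confirmed.

34.6667


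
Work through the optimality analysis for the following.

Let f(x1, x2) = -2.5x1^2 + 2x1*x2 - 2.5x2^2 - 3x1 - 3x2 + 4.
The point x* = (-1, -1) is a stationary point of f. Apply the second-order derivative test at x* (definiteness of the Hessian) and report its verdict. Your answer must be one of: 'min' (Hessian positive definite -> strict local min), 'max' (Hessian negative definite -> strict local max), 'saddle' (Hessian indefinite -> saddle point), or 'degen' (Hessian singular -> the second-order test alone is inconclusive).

Compute the Hessian H = grad^2 f:
  H = [[-5, 2], [2, -5]]
Verify stationarity: grad f(x*) = H x* + g = (0, 0).
Eigenvalues of H: -7, -3.
Both eigenvalues < 0, so H is negative definite -> x* is a strict local max.

max


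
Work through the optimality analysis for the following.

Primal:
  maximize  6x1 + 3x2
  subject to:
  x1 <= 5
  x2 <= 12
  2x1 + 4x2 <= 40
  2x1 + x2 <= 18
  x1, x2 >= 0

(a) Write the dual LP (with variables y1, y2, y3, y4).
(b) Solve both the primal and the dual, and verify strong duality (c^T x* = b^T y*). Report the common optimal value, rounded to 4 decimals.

The standard primal-dual pair for 'max c^T x s.t. A x <= b, x >= 0' is:
  Dual:  min b^T y  s.t.  A^T y >= c,  y >= 0.

So the dual LP is:
  minimize  5y1 + 12y2 + 40y3 + 18y4
  subject to:
    y1 + 2y3 + 2y4 >= 6
    y2 + 4y3 + y4 >= 3
    y1, y2, y3, y4 >= 0

Solving the primal: x* = (5, 7.5).
  primal value c^T x* = 52.5.
Solving the dual: y* = (4.5, 0, 0.75, 0).
  dual value b^T y* = 52.5.
Strong duality: c^T x* = b^T y*. Confirmed.

52.5


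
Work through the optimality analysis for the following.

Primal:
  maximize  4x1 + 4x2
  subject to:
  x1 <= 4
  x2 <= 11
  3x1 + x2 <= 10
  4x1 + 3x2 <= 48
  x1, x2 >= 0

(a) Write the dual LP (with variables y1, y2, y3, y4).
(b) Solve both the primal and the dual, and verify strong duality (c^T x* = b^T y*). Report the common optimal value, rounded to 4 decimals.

The standard primal-dual pair for 'max c^T x s.t. A x <= b, x >= 0' is:
  Dual:  min b^T y  s.t.  A^T y >= c,  y >= 0.

So the dual LP is:
  minimize  4y1 + 11y2 + 10y3 + 48y4
  subject to:
    y1 + 3y3 + 4y4 >= 4
    y2 + y3 + 3y4 >= 4
    y1, y2, y3, y4 >= 0

Solving the primal: x* = (0, 10).
  primal value c^T x* = 40.
Solving the dual: y* = (0, 0, 4, 0).
  dual value b^T y* = 40.
Strong duality: c^T x* = b^T y*. Confirmed.

40


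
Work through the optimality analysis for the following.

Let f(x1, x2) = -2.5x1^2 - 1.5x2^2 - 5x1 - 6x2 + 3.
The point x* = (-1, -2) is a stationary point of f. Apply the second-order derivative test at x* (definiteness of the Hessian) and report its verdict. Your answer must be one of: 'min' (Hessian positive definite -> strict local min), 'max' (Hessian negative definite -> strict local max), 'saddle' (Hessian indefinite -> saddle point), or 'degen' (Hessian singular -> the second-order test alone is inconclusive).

Compute the Hessian H = grad^2 f:
  H = [[-5, 0], [0, -3]]
Verify stationarity: grad f(x*) = H x* + g = (0, 0).
Eigenvalues of H: -5, -3.
Both eigenvalues < 0, so H is negative definite -> x* is a strict local max.

max


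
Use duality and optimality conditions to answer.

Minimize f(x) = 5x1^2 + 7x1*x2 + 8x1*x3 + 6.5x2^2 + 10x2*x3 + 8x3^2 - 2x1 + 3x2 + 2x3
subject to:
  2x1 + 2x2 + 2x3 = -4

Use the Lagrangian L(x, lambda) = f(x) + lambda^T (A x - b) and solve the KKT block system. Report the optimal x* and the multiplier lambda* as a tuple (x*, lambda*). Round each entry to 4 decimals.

Form the Lagrangian:
  L(x, lambda) = (1/2) x^T Q x + c^T x + lambda^T (A x - b)
Stationarity (grad_x L = 0): Q x + c + A^T lambda = 0.
Primal feasibility: A x = b.

This gives the KKT block system:
  [ Q   A^T ] [ x     ]   [-c ]
  [ A    0  ] [ lambda ] = [ b ]

Solving the linear system:
  x*      = (-0.6615, -1.0769, -0.2615)
  lambda* = (9.1231)
  f(x*)   = 17.0308

x* = (-0.6615, -1.0769, -0.2615), lambda* = (9.1231)


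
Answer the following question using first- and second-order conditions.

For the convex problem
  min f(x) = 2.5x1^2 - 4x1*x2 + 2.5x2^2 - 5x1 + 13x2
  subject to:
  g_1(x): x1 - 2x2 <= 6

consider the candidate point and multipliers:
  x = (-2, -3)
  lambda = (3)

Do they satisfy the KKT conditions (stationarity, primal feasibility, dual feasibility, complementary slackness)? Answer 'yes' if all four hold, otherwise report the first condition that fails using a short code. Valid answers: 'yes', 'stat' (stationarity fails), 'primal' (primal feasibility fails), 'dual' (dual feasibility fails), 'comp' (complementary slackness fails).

Gradient of f: grad f(x) = Q x + c = (-3, 6)
Constraint values g_i(x) = a_i^T x - b_i:
  g_1((-2, -3)) = -2
Stationarity residual: grad f(x) + sum_i lambda_i a_i = (0, 0)
  -> stationarity OK
Primal feasibility (all g_i <= 0): OK
Dual feasibility (all lambda_i >= 0): OK
Complementary slackness (lambda_i * g_i(x) = 0 for all i): FAILS

Verdict: the first failing condition is complementary_slackness -> comp.

comp


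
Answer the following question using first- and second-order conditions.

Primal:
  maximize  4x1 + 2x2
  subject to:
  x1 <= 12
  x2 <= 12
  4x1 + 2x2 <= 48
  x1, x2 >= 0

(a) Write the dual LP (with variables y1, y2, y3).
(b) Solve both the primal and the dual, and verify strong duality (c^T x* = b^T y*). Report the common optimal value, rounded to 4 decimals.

The standard primal-dual pair for 'max c^T x s.t. A x <= b, x >= 0' is:
  Dual:  min b^T y  s.t.  A^T y >= c,  y >= 0.

So the dual LP is:
  minimize  12y1 + 12y2 + 48y3
  subject to:
    y1 + 4y3 >= 4
    y2 + 2y3 >= 2
    y1, y2, y3 >= 0

Solving the primal: x* = (12, 0).
  primal value c^T x* = 48.
Solving the dual: y* = (0, 0, 1).
  dual value b^T y* = 48.
Strong duality: c^T x* = b^T y*. Confirmed.

48


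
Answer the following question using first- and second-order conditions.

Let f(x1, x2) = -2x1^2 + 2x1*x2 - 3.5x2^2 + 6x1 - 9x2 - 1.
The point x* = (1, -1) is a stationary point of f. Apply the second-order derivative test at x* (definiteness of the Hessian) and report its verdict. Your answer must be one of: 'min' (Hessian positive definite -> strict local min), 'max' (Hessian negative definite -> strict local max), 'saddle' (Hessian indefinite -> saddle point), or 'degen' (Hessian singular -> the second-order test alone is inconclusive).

Compute the Hessian H = grad^2 f:
  H = [[-4, 2], [2, -7]]
Verify stationarity: grad f(x*) = H x* + g = (0, 0).
Eigenvalues of H: -8, -3.
Both eigenvalues < 0, so H is negative definite -> x* is a strict local max.

max


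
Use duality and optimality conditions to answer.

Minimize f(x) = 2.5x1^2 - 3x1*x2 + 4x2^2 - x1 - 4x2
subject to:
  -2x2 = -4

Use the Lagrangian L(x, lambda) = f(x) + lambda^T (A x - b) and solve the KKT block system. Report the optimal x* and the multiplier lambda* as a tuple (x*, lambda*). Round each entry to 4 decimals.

Form the Lagrangian:
  L(x, lambda) = (1/2) x^T Q x + c^T x + lambda^T (A x - b)
Stationarity (grad_x L = 0): Q x + c + A^T lambda = 0.
Primal feasibility: A x = b.

This gives the KKT block system:
  [ Q   A^T ] [ x     ]   [-c ]
  [ A    0  ] [ lambda ] = [ b ]

Solving the linear system:
  x*      = (1.4, 2)
  lambda* = (3.9)
  f(x*)   = 3.1

x* = (1.4, 2), lambda* = (3.9)


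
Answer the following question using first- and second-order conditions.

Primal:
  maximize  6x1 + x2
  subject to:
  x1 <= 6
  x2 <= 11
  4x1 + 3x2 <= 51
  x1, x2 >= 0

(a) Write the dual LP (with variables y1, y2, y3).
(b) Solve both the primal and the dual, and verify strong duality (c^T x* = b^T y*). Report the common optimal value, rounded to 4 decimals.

The standard primal-dual pair for 'max c^T x s.t. A x <= b, x >= 0' is:
  Dual:  min b^T y  s.t.  A^T y >= c,  y >= 0.

So the dual LP is:
  minimize  6y1 + 11y2 + 51y3
  subject to:
    y1 + 4y3 >= 6
    y2 + 3y3 >= 1
    y1, y2, y3 >= 0

Solving the primal: x* = (6, 9).
  primal value c^T x* = 45.
Solving the dual: y* = (4.6667, 0, 0.3333).
  dual value b^T y* = 45.
Strong duality: c^T x* = b^T y*. Confirmed.

45


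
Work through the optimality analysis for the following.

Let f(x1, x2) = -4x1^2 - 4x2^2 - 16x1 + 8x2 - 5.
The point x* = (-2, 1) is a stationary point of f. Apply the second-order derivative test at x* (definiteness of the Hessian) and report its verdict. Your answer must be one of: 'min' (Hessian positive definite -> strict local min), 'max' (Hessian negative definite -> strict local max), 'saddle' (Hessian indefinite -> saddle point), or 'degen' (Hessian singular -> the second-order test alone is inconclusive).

Compute the Hessian H = grad^2 f:
  H = [[-8, 0], [0, -8]]
Verify stationarity: grad f(x*) = H x* + g = (0, 0).
Eigenvalues of H: -8, -8.
Both eigenvalues < 0, so H is negative definite -> x* is a strict local max.

max


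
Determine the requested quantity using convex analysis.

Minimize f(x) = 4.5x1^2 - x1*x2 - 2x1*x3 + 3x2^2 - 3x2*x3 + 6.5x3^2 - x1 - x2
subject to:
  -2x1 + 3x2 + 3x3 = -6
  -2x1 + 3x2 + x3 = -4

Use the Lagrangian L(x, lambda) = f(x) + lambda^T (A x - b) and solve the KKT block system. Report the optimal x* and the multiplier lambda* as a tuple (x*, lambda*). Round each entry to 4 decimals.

Form the Lagrangian:
  L(x, lambda) = (1/2) x^T Q x + c^T x + lambda^T (A x - b)
Stationarity (grad_x L = 0): Q x + c + A^T lambda = 0.
Primal feasibility: A x = b.

This gives the KKT block system:
  [ Q   A^T ] [ x     ]   [-c ]
  [ A    0  ] [ lambda ] = [ b ]

Solving the linear system:
  x*      = (0.0645, -0.957, -1)
  lambda* = (4.4946, -3.2258)
  f(x*)   = 7.4785

x* = (0.0645, -0.957, -1), lambda* = (4.4946, -3.2258)


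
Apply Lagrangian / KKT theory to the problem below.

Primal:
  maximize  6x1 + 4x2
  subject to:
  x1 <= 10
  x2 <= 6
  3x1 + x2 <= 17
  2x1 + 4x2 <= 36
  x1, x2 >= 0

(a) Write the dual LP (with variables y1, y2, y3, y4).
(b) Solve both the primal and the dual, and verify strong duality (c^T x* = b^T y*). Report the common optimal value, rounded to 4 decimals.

The standard primal-dual pair for 'max c^T x s.t. A x <= b, x >= 0' is:
  Dual:  min b^T y  s.t.  A^T y >= c,  y >= 0.

So the dual LP is:
  minimize  10y1 + 6y2 + 17y3 + 36y4
  subject to:
    y1 + 3y3 + 2y4 >= 6
    y2 + y3 + 4y4 >= 4
    y1, y2, y3, y4 >= 0

Solving the primal: x* = (3.6667, 6).
  primal value c^T x* = 46.
Solving the dual: y* = (0, 2, 2, 0).
  dual value b^T y* = 46.
Strong duality: c^T x* = b^T y*. Confirmed.

46


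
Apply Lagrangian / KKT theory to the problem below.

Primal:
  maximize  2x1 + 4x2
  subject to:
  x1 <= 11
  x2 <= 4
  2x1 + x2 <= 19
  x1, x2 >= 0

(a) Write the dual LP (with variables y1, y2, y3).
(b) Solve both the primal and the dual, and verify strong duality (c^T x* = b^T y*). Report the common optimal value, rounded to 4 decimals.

The standard primal-dual pair for 'max c^T x s.t. A x <= b, x >= 0' is:
  Dual:  min b^T y  s.t.  A^T y >= c,  y >= 0.

So the dual LP is:
  minimize  11y1 + 4y2 + 19y3
  subject to:
    y1 + 2y3 >= 2
    y2 + y3 >= 4
    y1, y2, y3 >= 0

Solving the primal: x* = (7.5, 4).
  primal value c^T x* = 31.
Solving the dual: y* = (0, 3, 1).
  dual value b^T y* = 31.
Strong duality: c^T x* = b^T y*. Confirmed.

31


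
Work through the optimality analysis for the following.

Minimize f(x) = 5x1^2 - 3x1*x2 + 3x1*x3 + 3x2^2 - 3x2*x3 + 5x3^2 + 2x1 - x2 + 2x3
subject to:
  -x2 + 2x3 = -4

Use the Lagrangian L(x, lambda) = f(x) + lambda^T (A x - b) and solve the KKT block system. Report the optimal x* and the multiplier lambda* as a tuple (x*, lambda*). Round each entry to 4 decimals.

Form the Lagrangian:
  L(x, lambda) = (1/2) x^T Q x + c^T x + lambda^T (A x - b)
Stationarity (grad_x L = 0): Q x + c + A^T lambda = 0.
Primal feasibility: A x = b.

This gives the KKT block system:
  [ Q   A^T ] [ x     ]   [-c ]
  [ A    0  ] [ lambda ] = [ b ]

Solving the linear system:
  x*      = (0.5308, 0.872, -1.564)
  lambda* = (7.3318)
  f(x*)   = 13.1943

x* = (0.5308, 0.872, -1.564), lambda* = (7.3318)


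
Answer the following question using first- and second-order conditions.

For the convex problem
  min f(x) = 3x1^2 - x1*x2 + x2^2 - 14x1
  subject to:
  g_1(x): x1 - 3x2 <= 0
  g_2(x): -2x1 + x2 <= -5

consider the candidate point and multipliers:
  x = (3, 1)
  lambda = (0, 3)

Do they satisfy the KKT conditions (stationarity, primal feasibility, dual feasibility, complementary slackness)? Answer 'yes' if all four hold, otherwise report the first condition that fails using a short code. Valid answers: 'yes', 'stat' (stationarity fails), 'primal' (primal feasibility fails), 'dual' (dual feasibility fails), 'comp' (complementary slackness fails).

Gradient of f: grad f(x) = Q x + c = (3, -1)
Constraint values g_i(x) = a_i^T x - b_i:
  g_1((3, 1)) = 0
  g_2((3, 1)) = 0
Stationarity residual: grad f(x) + sum_i lambda_i a_i = (-3, 2)
  -> stationarity FAILS
Primal feasibility (all g_i <= 0): OK
Dual feasibility (all lambda_i >= 0): OK
Complementary slackness (lambda_i * g_i(x) = 0 for all i): OK

Verdict: the first failing condition is stationarity -> stat.

stat


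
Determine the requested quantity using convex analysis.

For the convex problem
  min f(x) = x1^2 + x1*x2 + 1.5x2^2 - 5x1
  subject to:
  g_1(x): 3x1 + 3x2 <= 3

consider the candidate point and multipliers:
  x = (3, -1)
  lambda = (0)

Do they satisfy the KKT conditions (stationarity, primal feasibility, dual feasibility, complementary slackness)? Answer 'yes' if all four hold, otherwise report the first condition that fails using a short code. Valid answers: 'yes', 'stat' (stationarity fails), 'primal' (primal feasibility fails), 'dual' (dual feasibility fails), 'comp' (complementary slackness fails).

Gradient of f: grad f(x) = Q x + c = (0, 0)
Constraint values g_i(x) = a_i^T x - b_i:
  g_1((3, -1)) = 3
Stationarity residual: grad f(x) + sum_i lambda_i a_i = (0, 0)
  -> stationarity OK
Primal feasibility (all g_i <= 0): FAILS
Dual feasibility (all lambda_i >= 0): OK
Complementary slackness (lambda_i * g_i(x) = 0 for all i): OK

Verdict: the first failing condition is primal_feasibility -> primal.

primal


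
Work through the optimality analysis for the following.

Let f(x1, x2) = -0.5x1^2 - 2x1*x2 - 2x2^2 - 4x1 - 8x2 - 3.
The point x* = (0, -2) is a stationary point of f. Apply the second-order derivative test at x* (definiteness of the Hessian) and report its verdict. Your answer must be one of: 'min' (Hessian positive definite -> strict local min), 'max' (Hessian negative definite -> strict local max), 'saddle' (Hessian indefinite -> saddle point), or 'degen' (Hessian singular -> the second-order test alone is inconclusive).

Compute the Hessian H = grad^2 f:
  H = [[-1, -2], [-2, -4]]
Verify stationarity: grad f(x*) = H x* + g = (0, 0).
Eigenvalues of H: -5, 0.
H has a zero eigenvalue (singular; negative semidefinite but not definite), so H is neither positive definite, negative definite, nor indefinite. The second-order test alone is inconclusive -> degen.
(Indeed, f is constant along the null direction of H through x*, so x* is not a strict local extremum.)

degen


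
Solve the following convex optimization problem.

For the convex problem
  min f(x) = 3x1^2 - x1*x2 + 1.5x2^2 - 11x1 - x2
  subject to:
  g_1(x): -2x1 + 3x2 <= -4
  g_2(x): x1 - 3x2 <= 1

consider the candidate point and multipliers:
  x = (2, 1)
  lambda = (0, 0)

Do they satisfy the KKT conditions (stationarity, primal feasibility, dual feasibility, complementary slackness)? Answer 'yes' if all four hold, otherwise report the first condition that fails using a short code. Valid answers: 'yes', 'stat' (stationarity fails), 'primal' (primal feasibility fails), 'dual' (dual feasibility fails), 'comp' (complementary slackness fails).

Gradient of f: grad f(x) = Q x + c = (0, 0)
Constraint values g_i(x) = a_i^T x - b_i:
  g_1((2, 1)) = 3
  g_2((2, 1)) = -2
Stationarity residual: grad f(x) + sum_i lambda_i a_i = (0, 0)
  -> stationarity OK
Primal feasibility (all g_i <= 0): FAILS
Dual feasibility (all lambda_i >= 0): OK
Complementary slackness (lambda_i * g_i(x) = 0 for all i): OK

Verdict: the first failing condition is primal_feasibility -> primal.

primal


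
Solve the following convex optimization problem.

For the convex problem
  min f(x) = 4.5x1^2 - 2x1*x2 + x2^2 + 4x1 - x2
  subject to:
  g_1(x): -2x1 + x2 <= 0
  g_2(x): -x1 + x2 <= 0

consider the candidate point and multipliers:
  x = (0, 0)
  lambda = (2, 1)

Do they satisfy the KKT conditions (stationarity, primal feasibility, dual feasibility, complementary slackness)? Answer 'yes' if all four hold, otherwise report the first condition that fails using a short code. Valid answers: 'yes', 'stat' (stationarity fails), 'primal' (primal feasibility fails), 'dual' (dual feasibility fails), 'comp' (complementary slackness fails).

Gradient of f: grad f(x) = Q x + c = (4, -1)
Constraint values g_i(x) = a_i^T x - b_i:
  g_1((0, 0)) = 0
  g_2((0, 0)) = 0
Stationarity residual: grad f(x) + sum_i lambda_i a_i = (-1, 2)
  -> stationarity FAILS
Primal feasibility (all g_i <= 0): OK
Dual feasibility (all lambda_i >= 0): OK
Complementary slackness (lambda_i * g_i(x) = 0 for all i): OK

Verdict: the first failing condition is stationarity -> stat.

stat


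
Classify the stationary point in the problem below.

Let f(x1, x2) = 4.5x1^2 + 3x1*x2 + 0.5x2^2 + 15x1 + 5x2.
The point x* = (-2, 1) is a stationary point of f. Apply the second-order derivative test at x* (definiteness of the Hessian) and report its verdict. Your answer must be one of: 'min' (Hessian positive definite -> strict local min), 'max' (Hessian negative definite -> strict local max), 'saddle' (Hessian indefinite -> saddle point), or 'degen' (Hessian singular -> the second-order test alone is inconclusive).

Compute the Hessian H = grad^2 f:
  H = [[9, 3], [3, 1]]
Verify stationarity: grad f(x*) = H x* + g = (0, 0).
Eigenvalues of H: 0, 10.
H has a zero eigenvalue (singular; positive semidefinite but not definite), so H is neither positive definite, negative definite, nor indefinite. The second-order test alone is inconclusive -> degen.
(Indeed, f is constant along the null direction of H through x*, so x* is not a strict local extremum.)

degen


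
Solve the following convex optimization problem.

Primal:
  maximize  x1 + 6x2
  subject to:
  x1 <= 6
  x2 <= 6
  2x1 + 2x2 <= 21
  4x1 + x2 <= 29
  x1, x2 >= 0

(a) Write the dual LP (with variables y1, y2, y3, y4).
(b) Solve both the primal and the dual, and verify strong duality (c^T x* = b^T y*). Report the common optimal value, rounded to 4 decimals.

The standard primal-dual pair for 'max c^T x s.t. A x <= b, x >= 0' is:
  Dual:  min b^T y  s.t.  A^T y >= c,  y >= 0.

So the dual LP is:
  minimize  6y1 + 6y2 + 21y3 + 29y4
  subject to:
    y1 + 2y3 + 4y4 >= 1
    y2 + 2y3 + y4 >= 6
    y1, y2, y3, y4 >= 0

Solving the primal: x* = (4.5, 6).
  primal value c^T x* = 40.5.
Solving the dual: y* = (0, 5, 0.5, 0).
  dual value b^T y* = 40.5.
Strong duality: c^T x* = b^T y*. Confirmed.

40.5


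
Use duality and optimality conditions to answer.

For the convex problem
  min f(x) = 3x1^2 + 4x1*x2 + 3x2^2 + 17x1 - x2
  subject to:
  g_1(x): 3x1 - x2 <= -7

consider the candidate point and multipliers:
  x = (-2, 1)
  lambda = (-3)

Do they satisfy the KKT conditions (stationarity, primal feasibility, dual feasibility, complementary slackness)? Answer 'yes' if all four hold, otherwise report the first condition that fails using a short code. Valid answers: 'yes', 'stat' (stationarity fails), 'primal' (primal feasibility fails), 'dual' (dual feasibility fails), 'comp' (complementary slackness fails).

Gradient of f: grad f(x) = Q x + c = (9, -3)
Constraint values g_i(x) = a_i^T x - b_i:
  g_1((-2, 1)) = 0
Stationarity residual: grad f(x) + sum_i lambda_i a_i = (0, 0)
  -> stationarity OK
Primal feasibility (all g_i <= 0): OK
Dual feasibility (all lambda_i >= 0): FAILS
Complementary slackness (lambda_i * g_i(x) = 0 for all i): OK

Verdict: the first failing condition is dual_feasibility -> dual.

dual


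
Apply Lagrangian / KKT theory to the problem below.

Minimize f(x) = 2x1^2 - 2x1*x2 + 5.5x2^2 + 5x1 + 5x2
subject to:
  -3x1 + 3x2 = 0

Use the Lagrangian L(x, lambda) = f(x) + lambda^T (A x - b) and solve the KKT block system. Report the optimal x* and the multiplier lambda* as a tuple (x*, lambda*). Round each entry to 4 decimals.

Form the Lagrangian:
  L(x, lambda) = (1/2) x^T Q x + c^T x + lambda^T (A x - b)
Stationarity (grad_x L = 0): Q x + c + A^T lambda = 0.
Primal feasibility: A x = b.

This gives the KKT block system:
  [ Q   A^T ] [ x     ]   [-c ]
  [ A    0  ] [ lambda ] = [ b ]

Solving the linear system:
  x*      = (-0.9091, -0.9091)
  lambda* = (1.0606)
  f(x*)   = -4.5455

x* = (-0.9091, -0.9091), lambda* = (1.0606)


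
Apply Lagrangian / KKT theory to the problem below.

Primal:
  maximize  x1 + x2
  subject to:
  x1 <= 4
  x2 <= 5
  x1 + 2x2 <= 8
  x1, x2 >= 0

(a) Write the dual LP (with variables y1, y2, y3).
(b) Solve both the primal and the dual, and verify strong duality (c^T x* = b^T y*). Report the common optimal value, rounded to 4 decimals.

The standard primal-dual pair for 'max c^T x s.t. A x <= b, x >= 0' is:
  Dual:  min b^T y  s.t.  A^T y >= c,  y >= 0.

So the dual LP is:
  minimize  4y1 + 5y2 + 8y3
  subject to:
    y1 + y3 >= 1
    y2 + 2y3 >= 1
    y1, y2, y3 >= 0

Solving the primal: x* = (4, 2).
  primal value c^T x* = 6.
Solving the dual: y* = (0.5, 0, 0.5).
  dual value b^T y* = 6.
Strong duality: c^T x* = b^T y*. Confirmed.

6


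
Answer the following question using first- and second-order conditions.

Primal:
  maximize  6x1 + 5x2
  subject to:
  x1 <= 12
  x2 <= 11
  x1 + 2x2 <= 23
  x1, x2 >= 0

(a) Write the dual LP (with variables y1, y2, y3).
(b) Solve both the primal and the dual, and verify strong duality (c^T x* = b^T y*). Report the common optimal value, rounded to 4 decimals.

The standard primal-dual pair for 'max c^T x s.t. A x <= b, x >= 0' is:
  Dual:  min b^T y  s.t.  A^T y >= c,  y >= 0.

So the dual LP is:
  minimize  12y1 + 11y2 + 23y3
  subject to:
    y1 + y3 >= 6
    y2 + 2y3 >= 5
    y1, y2, y3 >= 0

Solving the primal: x* = (12, 5.5).
  primal value c^T x* = 99.5.
Solving the dual: y* = (3.5, 0, 2.5).
  dual value b^T y* = 99.5.
Strong duality: c^T x* = b^T y*. Confirmed.

99.5


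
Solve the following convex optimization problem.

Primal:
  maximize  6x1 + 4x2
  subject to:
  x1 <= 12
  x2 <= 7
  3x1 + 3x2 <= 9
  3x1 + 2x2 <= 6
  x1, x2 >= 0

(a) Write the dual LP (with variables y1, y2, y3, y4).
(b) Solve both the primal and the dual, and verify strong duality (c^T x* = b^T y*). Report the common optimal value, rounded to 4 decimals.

The standard primal-dual pair for 'max c^T x s.t. A x <= b, x >= 0' is:
  Dual:  min b^T y  s.t.  A^T y >= c,  y >= 0.

So the dual LP is:
  minimize  12y1 + 7y2 + 9y3 + 6y4
  subject to:
    y1 + 3y3 + 3y4 >= 6
    y2 + 3y3 + 2y4 >= 4
    y1, y2, y3, y4 >= 0

Solving the primal: x* = (2, 0).
  primal value c^T x* = 12.
Solving the dual: y* = (0, 0, 0, 2).
  dual value b^T y* = 12.
Strong duality: c^T x* = b^T y*. Confirmed.

12


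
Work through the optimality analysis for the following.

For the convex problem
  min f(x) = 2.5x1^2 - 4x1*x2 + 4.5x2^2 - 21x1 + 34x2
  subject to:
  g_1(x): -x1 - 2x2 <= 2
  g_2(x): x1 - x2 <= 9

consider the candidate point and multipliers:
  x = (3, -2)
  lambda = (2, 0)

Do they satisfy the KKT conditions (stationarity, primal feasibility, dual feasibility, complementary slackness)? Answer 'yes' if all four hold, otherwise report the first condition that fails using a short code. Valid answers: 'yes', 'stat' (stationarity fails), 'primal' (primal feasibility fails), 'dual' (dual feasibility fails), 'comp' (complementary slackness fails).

Gradient of f: grad f(x) = Q x + c = (2, 4)
Constraint values g_i(x) = a_i^T x - b_i:
  g_1((3, -2)) = -1
  g_2((3, -2)) = -4
Stationarity residual: grad f(x) + sum_i lambda_i a_i = (0, 0)
  -> stationarity OK
Primal feasibility (all g_i <= 0): OK
Dual feasibility (all lambda_i >= 0): OK
Complementary slackness (lambda_i * g_i(x) = 0 for all i): FAILS

Verdict: the first failing condition is complementary_slackness -> comp.

comp


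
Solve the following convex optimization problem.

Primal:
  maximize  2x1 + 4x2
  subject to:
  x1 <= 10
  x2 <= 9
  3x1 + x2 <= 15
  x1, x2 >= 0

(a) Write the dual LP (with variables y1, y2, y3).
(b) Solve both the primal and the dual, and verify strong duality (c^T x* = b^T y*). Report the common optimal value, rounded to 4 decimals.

The standard primal-dual pair for 'max c^T x s.t. A x <= b, x >= 0' is:
  Dual:  min b^T y  s.t.  A^T y >= c,  y >= 0.

So the dual LP is:
  minimize  10y1 + 9y2 + 15y3
  subject to:
    y1 + 3y3 >= 2
    y2 + y3 >= 4
    y1, y2, y3 >= 0

Solving the primal: x* = (2, 9).
  primal value c^T x* = 40.
Solving the dual: y* = (0, 3.3333, 0.6667).
  dual value b^T y* = 40.
Strong duality: c^T x* = b^T y*. Confirmed.

40


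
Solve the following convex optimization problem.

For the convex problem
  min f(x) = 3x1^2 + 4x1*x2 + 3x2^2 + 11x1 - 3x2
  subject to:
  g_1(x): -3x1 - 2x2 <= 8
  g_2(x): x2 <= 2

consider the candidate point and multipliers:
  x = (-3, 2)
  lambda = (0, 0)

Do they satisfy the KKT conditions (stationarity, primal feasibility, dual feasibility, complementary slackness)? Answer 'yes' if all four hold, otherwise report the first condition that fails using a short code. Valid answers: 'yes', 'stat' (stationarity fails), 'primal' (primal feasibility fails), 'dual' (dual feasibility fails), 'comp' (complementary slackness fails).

Gradient of f: grad f(x) = Q x + c = (1, -3)
Constraint values g_i(x) = a_i^T x - b_i:
  g_1((-3, 2)) = -3
  g_2((-3, 2)) = 0
Stationarity residual: grad f(x) + sum_i lambda_i a_i = (1, -3)
  -> stationarity FAILS
Primal feasibility (all g_i <= 0): OK
Dual feasibility (all lambda_i >= 0): OK
Complementary slackness (lambda_i * g_i(x) = 0 for all i): OK

Verdict: the first failing condition is stationarity -> stat.

stat


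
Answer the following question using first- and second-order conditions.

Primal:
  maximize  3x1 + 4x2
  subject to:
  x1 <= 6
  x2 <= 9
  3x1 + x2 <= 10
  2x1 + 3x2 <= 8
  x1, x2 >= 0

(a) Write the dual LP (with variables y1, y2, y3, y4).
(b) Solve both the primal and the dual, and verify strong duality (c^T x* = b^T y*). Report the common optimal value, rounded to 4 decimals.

The standard primal-dual pair for 'max c^T x s.t. A x <= b, x >= 0' is:
  Dual:  min b^T y  s.t.  A^T y >= c,  y >= 0.

So the dual LP is:
  minimize  6y1 + 9y2 + 10y3 + 8y4
  subject to:
    y1 + 3y3 + 2y4 >= 3
    y2 + y3 + 3y4 >= 4
    y1, y2, y3, y4 >= 0

Solving the primal: x* = (3.1429, 0.5714).
  primal value c^T x* = 11.7143.
Solving the dual: y* = (0, 0, 0.1429, 1.2857).
  dual value b^T y* = 11.7143.
Strong duality: c^T x* = b^T y*. Confirmed.

11.7143
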